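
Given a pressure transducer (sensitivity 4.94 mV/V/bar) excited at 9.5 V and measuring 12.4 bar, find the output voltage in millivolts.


Output = sensitivity * Vex * P.
Vout = 4.94 * 9.5 * 12.4
Vout = 46.93 * 12.4
Vout = 581.93 mV

581.93 mV


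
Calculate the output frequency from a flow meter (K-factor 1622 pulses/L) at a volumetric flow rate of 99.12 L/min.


Frequency = K * Q / 60 (converting L/min to L/s).
f = 1622 * 99.12 / 60
f = 160772.64 / 60
f = 2679.54 Hz

2679.54 Hz


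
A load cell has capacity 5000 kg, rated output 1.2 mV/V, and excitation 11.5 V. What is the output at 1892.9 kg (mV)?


Vout = rated_output * Vex * (load / capacity).
Vout = 1.2 * 11.5 * (1892.9 / 5000)
Vout = 1.2 * 11.5 * 0.37858
Vout = 5.224 mV

5.224 mV


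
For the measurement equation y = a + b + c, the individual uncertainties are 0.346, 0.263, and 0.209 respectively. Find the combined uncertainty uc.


For a sum of independent quantities, uc = sqrt(u1^2 + u2^2 + u3^2).
uc = sqrt(0.346^2 + 0.263^2 + 0.209^2)
uc = sqrt(0.119716 + 0.069169 + 0.043681)
uc = 0.4823

0.4823


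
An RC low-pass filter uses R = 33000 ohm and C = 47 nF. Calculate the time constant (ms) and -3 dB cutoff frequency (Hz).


Time constant: tau = R * C.
tau = 33000 * 4.70e-08 = 0.001551 s
tau = 1.551 ms
Cutoff frequency: fc = 1 / (2*pi*R*C).
fc = 1 / (2*pi*0.001551) = 102.61 Hz

tau = 1.551 ms, fc = 102.61 Hz


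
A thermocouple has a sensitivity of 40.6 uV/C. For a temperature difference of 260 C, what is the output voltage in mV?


The thermocouple output V = sensitivity * dT.
V = 40.6 uV/C * 260 C
V = 10556.0 uV
V = 10.556 mV

10.556 mV


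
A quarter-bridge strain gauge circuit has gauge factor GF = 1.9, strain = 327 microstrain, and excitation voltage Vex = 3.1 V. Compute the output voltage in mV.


Quarter bridge output: Vout = (GF * epsilon * Vex) / 4.
Vout = (1.9 * 327e-6 * 3.1) / 4
Vout = 0.00192603 / 4 V
Vout = 0.00048151 V = 0.4815 mV

0.4815 mV


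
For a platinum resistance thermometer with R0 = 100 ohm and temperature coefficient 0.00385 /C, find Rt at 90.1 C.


The RTD equation: Rt = R0 * (1 + alpha * T).
Rt = 100 * (1 + 0.00385 * 90.1)
Rt = 100 * (1 + 0.346885)
Rt = 100 * 1.346885
Rt = 134.688 ohm

134.688 ohm


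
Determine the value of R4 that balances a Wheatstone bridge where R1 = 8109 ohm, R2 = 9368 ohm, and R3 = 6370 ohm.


At balance: R1*R4 = R2*R3, so R4 = R2*R3/R1.
R4 = 9368 * 6370 / 8109
R4 = 59674160 / 8109
R4 = 7359.0 ohm

7359.0 ohm


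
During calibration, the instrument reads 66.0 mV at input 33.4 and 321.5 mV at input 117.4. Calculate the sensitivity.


Sensitivity = (y2 - y1) / (x2 - x1).
S = (321.5 - 66.0) / (117.4 - 33.4)
S = 255.5 / 84.0
S = 3.0417 mV/unit

3.0417 mV/unit


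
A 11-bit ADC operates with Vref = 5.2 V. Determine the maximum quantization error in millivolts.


The maximum quantization error is +/- LSB/2.
LSB = Vref / 2^n = 5.2 / 2048 = 0.00253906 V
Max error = LSB / 2 = 0.00253906 / 2 = 0.00126953 V
Max error = 1.2695 mV

1.2695 mV


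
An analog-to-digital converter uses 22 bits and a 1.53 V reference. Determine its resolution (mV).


The resolution (LSB) of an ADC is Vref / 2^n.
LSB = 1.53 / 2^22
LSB = 1.53 / 4194304
LSB = 3.6e-07 V = 0.00036478 mV

0.00036478 mV


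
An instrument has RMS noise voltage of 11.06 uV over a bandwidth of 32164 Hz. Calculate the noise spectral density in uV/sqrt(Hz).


Noise spectral density = Vrms / sqrt(BW).
NSD = 11.06 / sqrt(32164)
NSD = 11.06 / 179.3432
NSD = 0.0617 uV/sqrt(Hz)

0.0617 uV/sqrt(Hz)


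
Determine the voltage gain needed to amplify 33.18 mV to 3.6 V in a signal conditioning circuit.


Gain = Vout / Vin (converting to same units).
G = 3.6 V / 33.18 mV
G = 3600.0 mV / 33.18 mV
G = 108.5

108.5


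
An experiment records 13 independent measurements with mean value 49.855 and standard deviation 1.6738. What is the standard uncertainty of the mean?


The standard uncertainty for Type A evaluation is u = s / sqrt(n).
u = 1.6738 / sqrt(13)
u = 1.6738 / 3.6056
u = 0.4642

0.4642


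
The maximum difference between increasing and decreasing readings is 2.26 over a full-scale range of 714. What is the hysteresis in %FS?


Hysteresis = (max difference / full scale) * 100%.
H = (2.26 / 714) * 100
H = 0.317 %FS

0.317 %FS


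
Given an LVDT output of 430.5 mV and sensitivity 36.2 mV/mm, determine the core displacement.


Displacement = Vout / sensitivity.
d = 430.5 / 36.2
d = 11.892 mm

11.892 mm


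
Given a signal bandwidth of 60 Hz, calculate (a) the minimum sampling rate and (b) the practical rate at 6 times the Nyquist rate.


By Nyquist theorem, fs_min = 2 * fmax.
fs_min = 2 * 60 = 120 Hz
Practical rate = 6 * fs_min = 6 * 120 = 720 Hz

fs_min = 120 Hz, fs_practical = 720 Hz


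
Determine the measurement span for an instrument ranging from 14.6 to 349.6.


Span = upper range - lower range.
Span = 349.6 - (14.6)
Span = 335.0

335.0


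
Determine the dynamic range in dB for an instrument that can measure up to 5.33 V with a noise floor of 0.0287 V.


Dynamic range = 20 * log10(Vmax / Vnoise).
DR = 20 * log10(5.33 / 0.0287)
DR = 20 * log10(185.71)
DR = 45.38 dB

45.38 dB


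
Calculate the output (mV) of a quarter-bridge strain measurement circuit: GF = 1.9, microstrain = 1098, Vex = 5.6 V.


Quarter bridge output: Vout = (GF * epsilon * Vex) / 4.
Vout = (1.9 * 1098e-6 * 5.6) / 4
Vout = 0.01168272 / 4 V
Vout = 0.00292068 V = 2.9207 mV

2.9207 mV


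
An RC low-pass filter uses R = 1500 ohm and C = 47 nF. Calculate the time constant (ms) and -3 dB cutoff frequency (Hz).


Time constant: tau = R * C.
tau = 1500 * 4.70e-08 = 7.05e-05 s
tau = 0.0705 ms
Cutoff frequency: fc = 1 / (2*pi*R*C).
fc = 1 / (2*pi*7.05e-05) = 2257.52 Hz

tau = 0.0705 ms, fc = 2257.52 Hz


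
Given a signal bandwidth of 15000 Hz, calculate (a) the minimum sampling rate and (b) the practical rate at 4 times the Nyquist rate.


By Nyquist theorem, fs_min = 2 * fmax.
fs_min = 2 * 15000 = 30000 Hz
Practical rate = 4 * fs_min = 4 * 30000 = 120000 Hz

fs_min = 30000 Hz, fs_practical = 120000 Hz


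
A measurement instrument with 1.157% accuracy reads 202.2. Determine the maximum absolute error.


Absolute error = (accuracy% / 100) * reading.
Error = (1.157 / 100) * 202.2
Error = 0.01157 * 202.2
Error = 2.3395

2.3395


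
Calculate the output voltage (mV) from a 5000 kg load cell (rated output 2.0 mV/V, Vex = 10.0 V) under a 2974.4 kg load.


Vout = rated_output * Vex * (load / capacity).
Vout = 2.0 * 10.0 * (2974.4 / 5000)
Vout = 2.0 * 10.0 * 0.59488
Vout = 11.898 mV

11.898 mV


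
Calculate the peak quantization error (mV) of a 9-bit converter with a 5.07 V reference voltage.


The maximum quantization error is +/- LSB/2.
LSB = Vref / 2^n = 5.07 / 512 = 0.00990234 V
Max error = LSB / 2 = 0.00990234 / 2 = 0.00495117 V
Max error = 4.9512 mV

4.9512 mV


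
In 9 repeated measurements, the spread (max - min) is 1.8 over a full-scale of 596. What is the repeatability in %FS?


Repeatability = (spread / full scale) * 100%.
R = (1.8 / 596) * 100
R = 0.302 %FS

0.302 %FS


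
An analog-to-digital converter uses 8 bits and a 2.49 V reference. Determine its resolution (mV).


The resolution (LSB) of an ADC is Vref / 2^n.
LSB = 2.49 / 2^8
LSB = 2.49 / 256
LSB = 0.00972656 V = 9.7265625 mV

9.7265625 mV


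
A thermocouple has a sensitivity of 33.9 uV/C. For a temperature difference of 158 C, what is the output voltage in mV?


The thermocouple output V = sensitivity * dT.
V = 33.9 uV/C * 158 C
V = 5356.2 uV
V = 5.356 mV

5.356 mV


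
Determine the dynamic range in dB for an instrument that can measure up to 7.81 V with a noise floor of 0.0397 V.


Dynamic range = 20 * log10(Vmax / Vnoise).
DR = 20 * log10(7.81 / 0.0397)
DR = 20 * log10(196.73)
DR = 45.88 dB

45.88 dB


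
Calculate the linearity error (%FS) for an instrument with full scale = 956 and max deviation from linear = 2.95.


Linearity error = (max deviation / full scale) * 100%.
Linearity = (2.95 / 956) * 100
Linearity = 0.309 %FS

0.309 %FS


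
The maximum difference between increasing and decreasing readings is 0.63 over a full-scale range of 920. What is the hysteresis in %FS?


Hysteresis = (max difference / full scale) * 100%.
H = (0.63 / 920) * 100
H = 0.068 %FS

0.068 %FS


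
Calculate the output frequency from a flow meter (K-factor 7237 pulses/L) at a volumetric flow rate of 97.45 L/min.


Frequency = K * Q / 60 (converting L/min to L/s).
f = 7237 * 97.45 / 60
f = 705245.65 / 60
f = 11754.09 Hz

11754.09 Hz


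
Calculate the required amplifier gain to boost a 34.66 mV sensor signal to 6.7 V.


Gain = Vout / Vin (converting to same units).
G = 6.7 V / 34.66 mV
G = 6700.0 mV / 34.66 mV
G = 193.31

193.31


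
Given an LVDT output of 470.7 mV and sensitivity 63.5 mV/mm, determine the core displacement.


Displacement = Vout / sensitivity.
d = 470.7 / 63.5
d = 7.413 mm

7.413 mm


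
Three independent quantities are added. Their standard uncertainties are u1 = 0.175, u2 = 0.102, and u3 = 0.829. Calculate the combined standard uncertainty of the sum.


For a sum of independent quantities, uc = sqrt(u1^2 + u2^2 + u3^2).
uc = sqrt(0.175^2 + 0.102^2 + 0.829^2)
uc = sqrt(0.030625 + 0.010404 + 0.687241)
uc = 0.8534

0.8534


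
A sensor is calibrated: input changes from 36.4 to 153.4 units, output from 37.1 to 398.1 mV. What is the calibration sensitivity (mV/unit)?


Sensitivity = (y2 - y1) / (x2 - x1).
S = (398.1 - 37.1) / (153.4 - 36.4)
S = 361.0 / 117.0
S = 3.0855 mV/unit

3.0855 mV/unit


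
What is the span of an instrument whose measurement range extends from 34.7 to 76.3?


Span = upper range - lower range.
Span = 76.3 - (34.7)
Span = 41.6

41.6


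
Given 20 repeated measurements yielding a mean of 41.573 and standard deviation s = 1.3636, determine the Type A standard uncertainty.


The standard uncertainty for Type A evaluation is u = s / sqrt(n).
u = 1.3636 / sqrt(20)
u = 1.3636 / 4.4721
u = 0.3049

0.3049


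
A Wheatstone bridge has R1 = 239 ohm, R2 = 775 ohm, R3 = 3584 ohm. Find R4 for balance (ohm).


At balance: R1*R4 = R2*R3, so R4 = R2*R3/R1.
R4 = 775 * 3584 / 239
R4 = 2777600 / 239
R4 = 11621.76 ohm

11621.76 ohm


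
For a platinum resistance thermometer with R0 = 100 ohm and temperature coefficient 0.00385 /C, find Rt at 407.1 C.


The RTD equation: Rt = R0 * (1 + alpha * T).
Rt = 100 * (1 + 0.00385 * 407.1)
Rt = 100 * (1 + 1.567335)
Rt = 100 * 2.567335
Rt = 256.733 ohm

256.733 ohm


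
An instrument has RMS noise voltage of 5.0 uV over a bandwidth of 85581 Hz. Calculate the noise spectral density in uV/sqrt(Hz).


Noise spectral density = Vrms / sqrt(BW).
NSD = 5.0 / sqrt(85581)
NSD = 5.0 / 292.5423
NSD = 0.0171 uV/sqrt(Hz)

0.0171 uV/sqrt(Hz)


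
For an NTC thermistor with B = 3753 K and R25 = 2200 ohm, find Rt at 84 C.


NTC thermistor equation: Rt = R25 * exp(B * (1/T - 1/T25)).
T in Kelvin: 357.15 K, T25 = 298.15 K
1/T - 1/T25 = 1/357.15 - 1/298.15 = -0.00055407
B * (1/T - 1/T25) = 3753 * -0.00055407 = -2.0794
Rt = 2200 * exp(-2.0794) = 275.0 ohm

275.0 ohm


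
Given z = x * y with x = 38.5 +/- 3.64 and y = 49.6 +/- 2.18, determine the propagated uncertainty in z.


For a product z = x*y, the relative uncertainty is:
uz/z = sqrt((ux/x)^2 + (uy/y)^2)
Relative uncertainties: ux/x = 3.64/38.5 = 0.094545
uy/y = 2.18/49.6 = 0.043952
z = 38.5 * 49.6 = 1909.6
uz = 1909.6 * sqrt(0.094545^2 + 0.043952^2) = 199.099

199.099


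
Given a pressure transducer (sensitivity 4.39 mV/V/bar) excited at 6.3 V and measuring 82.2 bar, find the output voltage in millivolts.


Output = sensitivity * Vex * P.
Vout = 4.39 * 6.3 * 82.2
Vout = 27.657 * 82.2
Vout = 2273.41 mV

2273.41 mV


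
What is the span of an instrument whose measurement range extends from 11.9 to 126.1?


Span = upper range - lower range.
Span = 126.1 - (11.9)
Span = 114.2

114.2


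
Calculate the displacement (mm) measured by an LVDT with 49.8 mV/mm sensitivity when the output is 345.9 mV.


Displacement = Vout / sensitivity.
d = 345.9 / 49.8
d = 6.946 mm

6.946 mm


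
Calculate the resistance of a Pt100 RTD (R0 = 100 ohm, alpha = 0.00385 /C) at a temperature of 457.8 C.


The RTD equation: Rt = R0 * (1 + alpha * T).
Rt = 100 * (1 + 0.00385 * 457.8)
Rt = 100 * (1 + 1.76253)
Rt = 100 * 2.76253
Rt = 276.253 ohm

276.253 ohm


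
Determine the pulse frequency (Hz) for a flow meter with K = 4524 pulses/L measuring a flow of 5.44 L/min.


Frequency = K * Q / 60 (converting L/min to L/s).
f = 4524 * 5.44 / 60
f = 24610.56 / 60
f = 410.18 Hz

410.18 Hz


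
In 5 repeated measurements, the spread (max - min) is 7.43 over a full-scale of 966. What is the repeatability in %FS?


Repeatability = (spread / full scale) * 100%.
R = (7.43 / 966) * 100
R = 0.769 %FS

0.769 %FS


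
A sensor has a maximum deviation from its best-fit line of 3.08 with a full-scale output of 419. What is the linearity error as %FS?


Linearity error = (max deviation / full scale) * 100%.
Linearity = (3.08 / 419) * 100
Linearity = 0.735 %FS

0.735 %FS


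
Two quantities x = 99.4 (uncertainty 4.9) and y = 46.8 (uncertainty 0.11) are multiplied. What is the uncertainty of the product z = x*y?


For a product z = x*y, the relative uncertainty is:
uz/z = sqrt((ux/x)^2 + (uy/y)^2)
Relative uncertainties: ux/x = 4.9/99.4 = 0.049296
uy/y = 0.11/46.8 = 0.00235
z = 99.4 * 46.8 = 4651.9
uz = 4651.9 * sqrt(0.049296^2 + 0.00235^2) = 229.581

229.581


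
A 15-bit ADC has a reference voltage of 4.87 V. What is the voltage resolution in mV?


The resolution (LSB) of an ADC is Vref / 2^n.
LSB = 4.87 / 2^15
LSB = 4.87 / 32768
LSB = 0.00014862 V = 0.14862061 mV

0.14862061 mV


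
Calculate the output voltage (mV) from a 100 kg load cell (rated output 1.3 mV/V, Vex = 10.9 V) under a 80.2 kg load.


Vout = rated_output * Vex * (load / capacity).
Vout = 1.3 * 10.9 * (80.2 / 100)
Vout = 1.3 * 10.9 * 0.802
Vout = 11.364 mV

11.364 mV


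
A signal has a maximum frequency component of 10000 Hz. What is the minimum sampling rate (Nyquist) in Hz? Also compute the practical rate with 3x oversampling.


By Nyquist theorem, fs_min = 2 * fmax.
fs_min = 2 * 10000 = 20000 Hz
Practical rate = 3 * fs_min = 3 * 20000 = 60000 Hz

fs_min = 20000 Hz, fs_practical = 60000 Hz


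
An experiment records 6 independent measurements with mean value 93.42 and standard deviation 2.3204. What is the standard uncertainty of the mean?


The standard uncertainty for Type A evaluation is u = s / sqrt(n).
u = 2.3204 / sqrt(6)
u = 2.3204 / 2.4495
u = 0.9473

0.9473


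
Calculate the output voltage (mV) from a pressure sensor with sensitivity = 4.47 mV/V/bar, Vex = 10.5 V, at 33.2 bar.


Output = sensitivity * Vex * P.
Vout = 4.47 * 10.5 * 33.2
Vout = 46.935 * 33.2
Vout = 1558.24 mV

1558.24 mV


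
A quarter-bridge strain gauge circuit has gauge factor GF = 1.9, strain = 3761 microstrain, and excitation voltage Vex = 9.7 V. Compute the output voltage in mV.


Quarter bridge output: Vout = (GF * epsilon * Vex) / 4.
Vout = (1.9 * 3761e-6 * 9.7) / 4
Vout = 0.06931523 / 4 V
Vout = 0.01732881 V = 17.3288 mV

17.3288 mV


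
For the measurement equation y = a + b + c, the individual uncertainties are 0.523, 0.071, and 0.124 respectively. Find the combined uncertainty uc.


For a sum of independent quantities, uc = sqrt(u1^2 + u2^2 + u3^2).
uc = sqrt(0.523^2 + 0.071^2 + 0.124^2)
uc = sqrt(0.273529 + 0.005041 + 0.015376)
uc = 0.5422

0.5422


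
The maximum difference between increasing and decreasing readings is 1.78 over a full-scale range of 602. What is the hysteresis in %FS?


Hysteresis = (max difference / full scale) * 100%.
H = (1.78 / 602) * 100
H = 0.296 %FS

0.296 %FS


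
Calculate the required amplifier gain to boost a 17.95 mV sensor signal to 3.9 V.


Gain = Vout / Vin (converting to same units).
G = 3.9 V / 17.95 mV
G = 3900.0 mV / 17.95 mV
G = 217.27

217.27


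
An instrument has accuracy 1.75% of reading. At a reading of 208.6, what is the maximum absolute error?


Absolute error = (accuracy% / 100) * reading.
Error = (1.75 / 100) * 208.6
Error = 0.0175 * 208.6
Error = 3.6505

3.6505


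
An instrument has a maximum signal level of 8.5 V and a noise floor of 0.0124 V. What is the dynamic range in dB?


Dynamic range = 20 * log10(Vmax / Vnoise).
DR = 20 * log10(8.5 / 0.0124)
DR = 20 * log10(685.48)
DR = 56.72 dB

56.72 dB


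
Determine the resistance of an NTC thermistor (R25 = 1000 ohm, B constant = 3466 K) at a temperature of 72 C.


NTC thermistor equation: Rt = R25 * exp(B * (1/T - 1/T25)).
T in Kelvin: 345.15 K, T25 = 298.15 K
1/T - 1/T25 = 1/345.15 - 1/298.15 = -0.00045673
B * (1/T - 1/T25) = 3466 * -0.00045673 = -1.583
Rt = 1000 * exp(-1.583) = 205.4 ohm

205.4 ohm


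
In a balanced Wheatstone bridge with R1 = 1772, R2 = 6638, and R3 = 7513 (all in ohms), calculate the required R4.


At balance: R1*R4 = R2*R3, so R4 = R2*R3/R1.
R4 = 6638 * 7513 / 1772
R4 = 49871294 / 1772
R4 = 28144.07 ohm

28144.07 ohm


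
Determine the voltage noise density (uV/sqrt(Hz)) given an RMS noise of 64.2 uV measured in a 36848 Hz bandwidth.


Noise spectral density = Vrms / sqrt(BW).
NSD = 64.2 / sqrt(36848)
NSD = 64.2 / 191.9583
NSD = 0.3344 uV/sqrt(Hz)

0.3344 uV/sqrt(Hz)


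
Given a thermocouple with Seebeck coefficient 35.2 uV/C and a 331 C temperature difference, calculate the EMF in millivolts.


The thermocouple output V = sensitivity * dT.
V = 35.2 uV/C * 331 C
V = 11651.2 uV
V = 11.651 mV

11.651 mV


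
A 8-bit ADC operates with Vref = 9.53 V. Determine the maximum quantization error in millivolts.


The maximum quantization error is +/- LSB/2.
LSB = Vref / 2^n = 9.53 / 256 = 0.03722656 V
Max error = LSB / 2 = 0.03722656 / 2 = 0.01861328 V
Max error = 18.6133 mV

18.6133 mV


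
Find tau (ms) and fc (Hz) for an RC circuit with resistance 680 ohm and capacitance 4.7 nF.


Time constant: tau = R * C.
tau = 680 * 4.70e-09 = 3.196e-06 s
tau = 0.0032 ms
Cutoff frequency: fc = 1 / (2*pi*R*C).
fc = 1 / (2*pi*3.196e-06) = 49798.17 Hz

tau = 0.0032 ms, fc = 49798.17 Hz


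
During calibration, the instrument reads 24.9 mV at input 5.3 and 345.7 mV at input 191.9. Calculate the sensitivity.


Sensitivity = (y2 - y1) / (x2 - x1).
S = (345.7 - 24.9) / (191.9 - 5.3)
S = 320.8 / 186.6
S = 1.7192 mV/unit

1.7192 mV/unit


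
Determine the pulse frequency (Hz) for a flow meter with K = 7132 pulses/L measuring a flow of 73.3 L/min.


Frequency = K * Q / 60 (converting L/min to L/s).
f = 7132 * 73.3 / 60
f = 522775.6 / 60
f = 8712.93 Hz

8712.93 Hz


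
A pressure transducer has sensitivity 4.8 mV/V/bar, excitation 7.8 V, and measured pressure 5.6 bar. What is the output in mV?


Output = sensitivity * Vex * P.
Vout = 4.8 * 7.8 * 5.6
Vout = 37.44 * 5.6
Vout = 209.66 mV

209.66 mV


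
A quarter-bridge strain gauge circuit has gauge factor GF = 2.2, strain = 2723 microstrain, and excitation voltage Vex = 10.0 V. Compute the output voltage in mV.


Quarter bridge output: Vout = (GF * epsilon * Vex) / 4.
Vout = (2.2 * 2723e-6 * 10.0) / 4
Vout = 0.059906 / 4 V
Vout = 0.0149765 V = 14.9765 mV

14.9765 mV


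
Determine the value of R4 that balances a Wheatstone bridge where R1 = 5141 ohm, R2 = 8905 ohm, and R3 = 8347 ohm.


At balance: R1*R4 = R2*R3, so R4 = R2*R3/R1.
R4 = 8905 * 8347 / 5141
R4 = 74330035 / 5141
R4 = 14458.28 ohm

14458.28 ohm


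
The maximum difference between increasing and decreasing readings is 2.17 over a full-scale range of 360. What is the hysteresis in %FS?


Hysteresis = (max difference / full scale) * 100%.
H = (2.17 / 360) * 100
H = 0.603 %FS

0.603 %FS


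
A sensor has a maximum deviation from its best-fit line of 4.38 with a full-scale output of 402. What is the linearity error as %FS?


Linearity error = (max deviation / full scale) * 100%.
Linearity = (4.38 / 402) * 100
Linearity = 1.09 %FS

1.09 %FS


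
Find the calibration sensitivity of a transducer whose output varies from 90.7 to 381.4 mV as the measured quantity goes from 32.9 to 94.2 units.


Sensitivity = (y2 - y1) / (x2 - x1).
S = (381.4 - 90.7) / (94.2 - 32.9)
S = 290.7 / 61.3
S = 4.7423 mV/unit

4.7423 mV/unit


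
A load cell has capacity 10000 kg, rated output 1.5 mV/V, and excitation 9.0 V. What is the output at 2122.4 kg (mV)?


Vout = rated_output * Vex * (load / capacity).
Vout = 1.5 * 9.0 * (2122.4 / 10000)
Vout = 1.5 * 9.0 * 0.21224
Vout = 2.865 mV

2.865 mV


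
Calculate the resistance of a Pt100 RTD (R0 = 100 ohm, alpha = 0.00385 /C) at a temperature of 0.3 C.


The RTD equation: Rt = R0 * (1 + alpha * T).
Rt = 100 * (1 + 0.00385 * 0.3)
Rt = 100 * (1 + 0.001155)
Rt = 100 * 1.001155
Rt = 100.115 ohm

100.115 ohm


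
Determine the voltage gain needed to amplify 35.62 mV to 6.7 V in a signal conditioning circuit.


Gain = Vout / Vin (converting to same units).
G = 6.7 V / 35.62 mV
G = 6700.0 mV / 35.62 mV
G = 188.1

188.1


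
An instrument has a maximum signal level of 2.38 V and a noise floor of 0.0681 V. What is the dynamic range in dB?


Dynamic range = 20 * log10(Vmax / Vnoise).
DR = 20 * log10(2.38 / 0.0681)
DR = 20 * log10(34.95)
DR = 30.87 dB

30.87 dB


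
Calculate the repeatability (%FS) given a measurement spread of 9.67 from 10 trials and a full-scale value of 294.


Repeatability = (spread / full scale) * 100%.
R = (9.67 / 294) * 100
R = 3.289 %FS

3.289 %FS


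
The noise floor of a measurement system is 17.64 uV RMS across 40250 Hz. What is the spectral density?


Noise spectral density = Vrms / sqrt(BW).
NSD = 17.64 / sqrt(40250)
NSD = 17.64 / 200.624
NSD = 0.0879 uV/sqrt(Hz)

0.0879 uV/sqrt(Hz)


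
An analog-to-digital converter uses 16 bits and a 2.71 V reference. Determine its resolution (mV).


The resolution (LSB) of an ADC is Vref / 2^n.
LSB = 2.71 / 2^16
LSB = 2.71 / 65536
LSB = 4.135e-05 V = 0.04135132 mV

0.04135132 mV


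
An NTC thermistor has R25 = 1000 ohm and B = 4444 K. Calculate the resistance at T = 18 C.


NTC thermistor equation: Rt = R25 * exp(B * (1/T - 1/T25)).
T in Kelvin: 291.15 K, T25 = 298.15 K
1/T - 1/T25 = 1/291.15 - 1/298.15 = 8.064e-05
B * (1/T - 1/T25) = 4444 * 8.064e-05 = 0.3584
Rt = 1000 * exp(0.3584) = 1431.0 ohm

1431.0 ohm


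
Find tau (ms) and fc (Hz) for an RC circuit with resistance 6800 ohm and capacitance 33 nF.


Time constant: tau = R * C.
tau = 6800 * 3.30e-08 = 0.0002244 s
tau = 0.2244 ms
Cutoff frequency: fc = 1 / (2*pi*R*C).
fc = 1 / (2*pi*0.0002244) = 709.25 Hz

tau = 0.2244 ms, fc = 709.25 Hz


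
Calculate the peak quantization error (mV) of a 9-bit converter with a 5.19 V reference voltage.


The maximum quantization error is +/- LSB/2.
LSB = Vref / 2^n = 5.19 / 512 = 0.01013672 V
Max error = LSB / 2 = 0.01013672 / 2 = 0.00506836 V
Max error = 5.0684 mV

5.0684 mV


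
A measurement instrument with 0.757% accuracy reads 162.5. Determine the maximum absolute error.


Absolute error = (accuracy% / 100) * reading.
Error = (0.757 / 100) * 162.5
Error = 0.00757 * 162.5
Error = 1.2301

1.2301


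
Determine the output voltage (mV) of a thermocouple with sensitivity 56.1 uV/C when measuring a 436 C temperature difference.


The thermocouple output V = sensitivity * dT.
V = 56.1 uV/C * 436 C
V = 24459.6 uV
V = 24.46 mV

24.46 mV


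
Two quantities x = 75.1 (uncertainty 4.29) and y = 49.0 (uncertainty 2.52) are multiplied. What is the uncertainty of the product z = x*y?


For a product z = x*y, the relative uncertainty is:
uz/z = sqrt((ux/x)^2 + (uy/y)^2)
Relative uncertainties: ux/x = 4.29/75.1 = 0.057124
uy/y = 2.52/49.0 = 0.051429
z = 75.1 * 49.0 = 3679.9
uz = 3679.9 * sqrt(0.057124^2 + 0.051429^2) = 282.851

282.851


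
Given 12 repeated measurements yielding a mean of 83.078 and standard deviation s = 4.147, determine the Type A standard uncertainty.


The standard uncertainty for Type A evaluation is u = s / sqrt(n).
u = 4.147 / sqrt(12)
u = 4.147 / 3.4641
u = 1.1971

1.1971


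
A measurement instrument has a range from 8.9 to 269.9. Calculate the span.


Span = upper range - lower range.
Span = 269.9 - (8.9)
Span = 261.0

261.0


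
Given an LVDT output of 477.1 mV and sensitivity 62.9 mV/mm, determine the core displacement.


Displacement = Vout / sensitivity.
d = 477.1 / 62.9
d = 7.585 mm

7.585 mm


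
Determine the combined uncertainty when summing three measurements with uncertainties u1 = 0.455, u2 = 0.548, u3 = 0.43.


For a sum of independent quantities, uc = sqrt(u1^2 + u2^2 + u3^2).
uc = sqrt(0.455^2 + 0.548^2 + 0.43^2)
uc = sqrt(0.207025 + 0.300304 + 0.1849)
uc = 0.832

0.832


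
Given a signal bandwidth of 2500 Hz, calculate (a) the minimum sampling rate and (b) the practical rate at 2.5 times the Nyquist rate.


By Nyquist theorem, fs_min = 2 * fmax.
fs_min = 2 * 2500 = 5000 Hz
Practical rate = 2.5 * fs_min = 2.5 * 5000 = 12500 Hz

fs_min = 5000 Hz, fs_practical = 12500 Hz


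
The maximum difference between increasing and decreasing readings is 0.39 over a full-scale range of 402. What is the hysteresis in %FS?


Hysteresis = (max difference / full scale) * 100%.
H = (0.39 / 402) * 100
H = 0.097 %FS

0.097 %FS


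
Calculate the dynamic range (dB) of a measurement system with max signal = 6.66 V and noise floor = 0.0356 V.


Dynamic range = 20 * log10(Vmax / Vnoise).
DR = 20 * log10(6.66 / 0.0356)
DR = 20 * log10(187.08)
DR = 45.44 dB

45.44 dB


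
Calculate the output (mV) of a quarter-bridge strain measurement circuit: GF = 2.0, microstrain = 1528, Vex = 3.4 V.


Quarter bridge output: Vout = (GF * epsilon * Vex) / 4.
Vout = (2.0 * 1528e-6 * 3.4) / 4
Vout = 0.0103904 / 4 V
Vout = 0.0025976 V = 2.5976 mV

2.5976 mV


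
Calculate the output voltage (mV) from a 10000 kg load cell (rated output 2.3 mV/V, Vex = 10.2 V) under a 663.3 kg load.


Vout = rated_output * Vex * (load / capacity).
Vout = 2.3 * 10.2 * (663.3 / 10000)
Vout = 2.3 * 10.2 * 0.06633
Vout = 1.556 mV

1.556 mV


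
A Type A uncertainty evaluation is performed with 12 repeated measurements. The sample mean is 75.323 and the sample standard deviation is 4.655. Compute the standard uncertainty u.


The standard uncertainty for Type A evaluation is u = s / sqrt(n).
u = 4.655 / sqrt(12)
u = 4.655 / 3.4641
u = 1.3438

1.3438


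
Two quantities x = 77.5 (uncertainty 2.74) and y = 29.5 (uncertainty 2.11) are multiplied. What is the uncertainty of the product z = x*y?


For a product z = x*y, the relative uncertainty is:
uz/z = sqrt((ux/x)^2 + (uy/y)^2)
Relative uncertainties: ux/x = 2.74/77.5 = 0.035355
uy/y = 2.11/29.5 = 0.071525
z = 77.5 * 29.5 = 2286.2
uz = 2286.2 * sqrt(0.035355^2 + 0.071525^2) = 182.411

182.411


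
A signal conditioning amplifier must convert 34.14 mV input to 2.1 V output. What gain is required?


Gain = Vout / Vin (converting to same units).
G = 2.1 V / 34.14 mV
G = 2100.0 mV / 34.14 mV
G = 61.51

61.51


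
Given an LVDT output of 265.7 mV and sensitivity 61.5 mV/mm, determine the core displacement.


Displacement = Vout / sensitivity.
d = 265.7 / 61.5
d = 4.32 mm

4.32 mm


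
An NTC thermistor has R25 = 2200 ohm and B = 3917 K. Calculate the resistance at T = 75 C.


NTC thermistor equation: Rt = R25 * exp(B * (1/T - 1/T25)).
T in Kelvin: 348.15 K, T25 = 298.15 K
1/T - 1/T25 = 1/348.15 - 1/298.15 = -0.00048169
B * (1/T - 1/T25) = 3917 * -0.00048169 = -1.8868
Rt = 2200 * exp(-1.8868) = 333.4 ohm

333.4 ohm


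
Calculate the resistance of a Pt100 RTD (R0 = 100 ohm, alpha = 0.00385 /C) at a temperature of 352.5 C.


The RTD equation: Rt = R0 * (1 + alpha * T).
Rt = 100 * (1 + 0.00385 * 352.5)
Rt = 100 * (1 + 1.357125)
Rt = 100 * 2.357125
Rt = 235.712 ohm

235.712 ohm


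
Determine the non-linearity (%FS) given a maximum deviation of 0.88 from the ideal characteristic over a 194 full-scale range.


Linearity error = (max deviation / full scale) * 100%.
Linearity = (0.88 / 194) * 100
Linearity = 0.454 %FS

0.454 %FS


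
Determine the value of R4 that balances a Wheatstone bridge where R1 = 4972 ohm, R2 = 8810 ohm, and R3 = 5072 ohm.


At balance: R1*R4 = R2*R3, so R4 = R2*R3/R1.
R4 = 8810 * 5072 / 4972
R4 = 44684320 / 4972
R4 = 8987.19 ohm

8987.19 ohm


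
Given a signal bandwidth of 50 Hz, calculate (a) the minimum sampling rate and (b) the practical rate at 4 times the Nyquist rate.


By Nyquist theorem, fs_min = 2 * fmax.
fs_min = 2 * 50 = 100 Hz
Practical rate = 4 * fs_min = 4 * 100 = 400 Hz

fs_min = 100 Hz, fs_practical = 400 Hz


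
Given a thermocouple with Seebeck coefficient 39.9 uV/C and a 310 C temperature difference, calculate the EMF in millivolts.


The thermocouple output V = sensitivity * dT.
V = 39.9 uV/C * 310 C
V = 12369.0 uV
V = 12.369 mV

12.369 mV


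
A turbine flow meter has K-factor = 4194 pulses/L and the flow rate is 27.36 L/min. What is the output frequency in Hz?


Frequency = K * Q / 60 (converting L/min to L/s).
f = 4194 * 27.36 / 60
f = 114747.84 / 60
f = 1912.46 Hz

1912.46 Hz


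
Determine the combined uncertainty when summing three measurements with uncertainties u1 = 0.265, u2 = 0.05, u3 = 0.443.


For a sum of independent quantities, uc = sqrt(u1^2 + u2^2 + u3^2).
uc = sqrt(0.265^2 + 0.05^2 + 0.443^2)
uc = sqrt(0.070225 + 0.0025 + 0.196249)
uc = 0.5186

0.5186


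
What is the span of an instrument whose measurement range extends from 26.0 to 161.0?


Span = upper range - lower range.
Span = 161.0 - (26.0)
Span = 135.0

135.0


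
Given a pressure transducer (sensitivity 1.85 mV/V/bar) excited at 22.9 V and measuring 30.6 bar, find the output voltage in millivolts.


Output = sensitivity * Vex * P.
Vout = 1.85 * 22.9 * 30.6
Vout = 42.365 * 30.6
Vout = 1296.37 mV

1296.37 mV


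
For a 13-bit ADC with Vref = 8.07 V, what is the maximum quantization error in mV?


The maximum quantization error is +/- LSB/2.
LSB = Vref / 2^n = 8.07 / 8192 = 0.00098511 V
Max error = LSB / 2 = 0.00098511 / 2 = 0.00049255 V
Max error = 0.4926 mV

0.4926 mV


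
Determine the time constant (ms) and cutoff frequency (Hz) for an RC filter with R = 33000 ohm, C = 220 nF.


Time constant: tau = R * C.
tau = 33000 * 2.20e-07 = 0.00726 s
tau = 7.26 ms
Cutoff frequency: fc = 1 / (2*pi*R*C).
fc = 1 / (2*pi*0.00726) = 21.92 Hz

tau = 7.26 ms, fc = 21.92 Hz


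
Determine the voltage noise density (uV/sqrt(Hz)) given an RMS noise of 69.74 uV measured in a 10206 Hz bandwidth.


Noise spectral density = Vrms / sqrt(BW).
NSD = 69.74 / sqrt(10206)
NSD = 69.74 / 101.0247
NSD = 0.6903 uV/sqrt(Hz)

0.6903 uV/sqrt(Hz)


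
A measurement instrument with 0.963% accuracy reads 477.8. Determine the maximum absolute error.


Absolute error = (accuracy% / 100) * reading.
Error = (0.963 / 100) * 477.8
Error = 0.00963 * 477.8
Error = 4.6012

4.6012


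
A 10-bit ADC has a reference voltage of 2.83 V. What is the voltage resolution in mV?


The resolution (LSB) of an ADC is Vref / 2^n.
LSB = 2.83 / 2^10
LSB = 2.83 / 1024
LSB = 0.00276367 V = 2.76367188 mV

2.76367188 mV


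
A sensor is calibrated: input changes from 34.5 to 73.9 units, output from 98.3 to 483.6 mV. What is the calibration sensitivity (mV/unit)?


Sensitivity = (y2 - y1) / (x2 - x1).
S = (483.6 - 98.3) / (73.9 - 34.5)
S = 385.3 / 39.4
S = 9.7792 mV/unit

9.7792 mV/unit


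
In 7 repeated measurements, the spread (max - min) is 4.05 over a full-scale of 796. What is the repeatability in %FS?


Repeatability = (spread / full scale) * 100%.
R = (4.05 / 796) * 100
R = 0.509 %FS

0.509 %FS


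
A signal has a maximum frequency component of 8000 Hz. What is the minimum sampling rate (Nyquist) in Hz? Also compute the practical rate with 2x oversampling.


By Nyquist theorem, fs_min = 2 * fmax.
fs_min = 2 * 8000 = 16000 Hz
Practical rate = 2 * fs_min = 2 * 16000 = 32000 Hz

fs_min = 16000 Hz, fs_practical = 32000 Hz


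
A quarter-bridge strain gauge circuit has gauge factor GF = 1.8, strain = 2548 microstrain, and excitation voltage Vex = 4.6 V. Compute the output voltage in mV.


Quarter bridge output: Vout = (GF * epsilon * Vex) / 4.
Vout = (1.8 * 2548e-6 * 4.6) / 4
Vout = 0.02109744 / 4 V
Vout = 0.00527436 V = 5.2744 mV

5.2744 mV


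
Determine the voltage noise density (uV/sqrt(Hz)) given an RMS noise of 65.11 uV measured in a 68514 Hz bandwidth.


Noise spectral density = Vrms / sqrt(BW).
NSD = 65.11 / sqrt(68514)
NSD = 65.11 / 261.7518
NSD = 0.2487 uV/sqrt(Hz)

0.2487 uV/sqrt(Hz)


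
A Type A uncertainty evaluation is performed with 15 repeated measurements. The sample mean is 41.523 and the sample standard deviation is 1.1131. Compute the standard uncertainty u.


The standard uncertainty for Type A evaluation is u = s / sqrt(n).
u = 1.1131 / sqrt(15)
u = 1.1131 / 3.873
u = 0.2874

0.2874


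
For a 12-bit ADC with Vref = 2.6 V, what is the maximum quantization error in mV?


The maximum quantization error is +/- LSB/2.
LSB = Vref / 2^n = 2.6 / 4096 = 0.00063477 V
Max error = LSB / 2 = 0.00063477 / 2 = 0.00031738 V
Max error = 0.3174 mV

0.3174 mV


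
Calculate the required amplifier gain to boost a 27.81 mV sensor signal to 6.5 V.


Gain = Vout / Vin (converting to same units).
G = 6.5 V / 27.81 mV
G = 6500.0 mV / 27.81 mV
G = 233.73

233.73


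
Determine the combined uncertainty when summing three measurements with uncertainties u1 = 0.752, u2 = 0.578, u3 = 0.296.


For a sum of independent quantities, uc = sqrt(u1^2 + u2^2 + u3^2).
uc = sqrt(0.752^2 + 0.578^2 + 0.296^2)
uc = sqrt(0.565504 + 0.334084 + 0.087616)
uc = 0.9936

0.9936


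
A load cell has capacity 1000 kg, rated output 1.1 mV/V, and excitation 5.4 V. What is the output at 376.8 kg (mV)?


Vout = rated_output * Vex * (load / capacity).
Vout = 1.1 * 5.4 * (376.8 / 1000)
Vout = 1.1 * 5.4 * 0.3768
Vout = 2.238 mV

2.238 mV


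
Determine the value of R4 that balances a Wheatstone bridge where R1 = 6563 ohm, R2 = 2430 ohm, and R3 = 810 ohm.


At balance: R1*R4 = R2*R3, so R4 = R2*R3/R1.
R4 = 2430 * 810 / 6563
R4 = 1968300 / 6563
R4 = 299.91 ohm

299.91 ohm


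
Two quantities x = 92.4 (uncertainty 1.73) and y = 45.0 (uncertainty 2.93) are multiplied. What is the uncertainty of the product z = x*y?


For a product z = x*y, the relative uncertainty is:
uz/z = sqrt((ux/x)^2 + (uy/y)^2)
Relative uncertainties: ux/x = 1.73/92.4 = 0.018723
uy/y = 2.93/45.0 = 0.065111
z = 92.4 * 45.0 = 4158.0
uz = 4158.0 * sqrt(0.018723^2 + 0.065111^2) = 281.703

281.703


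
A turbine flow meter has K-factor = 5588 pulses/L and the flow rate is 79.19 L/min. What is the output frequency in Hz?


Frequency = K * Q / 60 (converting L/min to L/s).
f = 5588 * 79.19 / 60
f = 442513.72 / 60
f = 7375.23 Hz

7375.23 Hz


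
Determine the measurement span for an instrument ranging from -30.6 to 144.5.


Span = upper range - lower range.
Span = 144.5 - (-30.6)
Span = 175.1

175.1


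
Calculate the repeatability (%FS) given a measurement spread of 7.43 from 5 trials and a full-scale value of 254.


Repeatability = (spread / full scale) * 100%.
R = (7.43 / 254) * 100
R = 2.925 %FS

2.925 %FS


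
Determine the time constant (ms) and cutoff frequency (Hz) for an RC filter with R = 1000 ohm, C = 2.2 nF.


Time constant: tau = R * C.
tau = 1000 * 2.20e-09 = 2.2e-06 s
tau = 0.0022 ms
Cutoff frequency: fc = 1 / (2*pi*R*C).
fc = 1 / (2*pi*2.2e-06) = 72343.16 Hz

tau = 0.0022 ms, fc = 72343.16 Hz


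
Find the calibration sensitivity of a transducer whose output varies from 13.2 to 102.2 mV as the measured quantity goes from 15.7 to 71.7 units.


Sensitivity = (y2 - y1) / (x2 - x1).
S = (102.2 - 13.2) / (71.7 - 15.7)
S = 89.0 / 56.0
S = 1.5893 mV/unit

1.5893 mV/unit


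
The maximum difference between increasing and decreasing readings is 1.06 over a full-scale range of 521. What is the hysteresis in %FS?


Hysteresis = (max difference / full scale) * 100%.
H = (1.06 / 521) * 100
H = 0.203 %FS

0.203 %FS


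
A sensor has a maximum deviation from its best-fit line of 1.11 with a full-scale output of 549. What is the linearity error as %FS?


Linearity error = (max deviation / full scale) * 100%.
Linearity = (1.11 / 549) * 100
Linearity = 0.202 %FS

0.202 %FS


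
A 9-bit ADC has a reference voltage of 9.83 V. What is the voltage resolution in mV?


The resolution (LSB) of an ADC is Vref / 2^n.
LSB = 9.83 / 2^9
LSB = 9.83 / 512
LSB = 0.01919922 V = 19.19921875 mV

19.19921875 mV


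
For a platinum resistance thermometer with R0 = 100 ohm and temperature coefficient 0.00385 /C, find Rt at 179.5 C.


The RTD equation: Rt = R0 * (1 + alpha * T).
Rt = 100 * (1 + 0.00385 * 179.5)
Rt = 100 * (1 + 0.691075)
Rt = 100 * 1.691075
Rt = 169.108 ohm

169.108 ohm


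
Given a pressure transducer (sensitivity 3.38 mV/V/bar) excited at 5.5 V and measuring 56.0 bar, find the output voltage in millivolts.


Output = sensitivity * Vex * P.
Vout = 3.38 * 5.5 * 56.0
Vout = 18.59 * 56.0
Vout = 1041.04 mV

1041.04 mV


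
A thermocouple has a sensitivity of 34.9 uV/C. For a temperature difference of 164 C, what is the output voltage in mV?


The thermocouple output V = sensitivity * dT.
V = 34.9 uV/C * 164 C
V = 5723.6 uV
V = 5.724 mV

5.724 mV


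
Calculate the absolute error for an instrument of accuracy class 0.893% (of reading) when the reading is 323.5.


Absolute error = (accuracy% / 100) * reading.
Error = (0.893 / 100) * 323.5
Error = 0.00893 * 323.5
Error = 2.8889

2.8889


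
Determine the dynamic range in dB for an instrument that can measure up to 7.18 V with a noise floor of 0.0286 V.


Dynamic range = 20 * log10(Vmax / Vnoise).
DR = 20 * log10(7.18 / 0.0286)
DR = 20 * log10(251.05)
DR = 48.0 dB

48.0 dB


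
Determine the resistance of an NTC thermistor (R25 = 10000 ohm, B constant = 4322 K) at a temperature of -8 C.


NTC thermistor equation: Rt = R25 * exp(B * (1/T - 1/T25)).
T in Kelvin: 265.15 K, T25 = 298.15 K
1/T - 1/T25 = 1/265.15 - 1/298.15 = 0.00041743
B * (1/T - 1/T25) = 4322 * 0.00041743 = 1.8041
Rt = 10000 * exp(1.8041) = 60748.0 ohm

60748.0 ohm


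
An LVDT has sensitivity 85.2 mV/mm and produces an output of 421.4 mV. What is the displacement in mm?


Displacement = Vout / sensitivity.
d = 421.4 / 85.2
d = 4.946 mm

4.946 mm


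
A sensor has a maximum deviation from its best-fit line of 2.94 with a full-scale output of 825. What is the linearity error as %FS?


Linearity error = (max deviation / full scale) * 100%.
Linearity = (2.94 / 825) * 100
Linearity = 0.356 %FS

0.356 %FS


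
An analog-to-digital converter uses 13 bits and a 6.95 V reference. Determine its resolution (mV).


The resolution (LSB) of an ADC is Vref / 2^n.
LSB = 6.95 / 2^13
LSB = 6.95 / 8192
LSB = 0.00084839 V = 0.84838867 mV

0.84838867 mV


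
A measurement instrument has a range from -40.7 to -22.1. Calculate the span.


Span = upper range - lower range.
Span = -22.1 - (-40.7)
Span = 18.6

18.6


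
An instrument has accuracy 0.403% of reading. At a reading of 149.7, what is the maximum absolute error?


Absolute error = (accuracy% / 100) * reading.
Error = (0.403 / 100) * 149.7
Error = 0.00403 * 149.7
Error = 0.6033

0.6033


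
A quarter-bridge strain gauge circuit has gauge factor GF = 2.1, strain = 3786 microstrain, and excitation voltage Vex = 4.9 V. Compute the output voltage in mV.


Quarter bridge output: Vout = (GF * epsilon * Vex) / 4.
Vout = (2.1 * 3786e-6 * 4.9) / 4
Vout = 0.03895794 / 4 V
Vout = 0.00973949 V = 9.7395 mV

9.7395 mV


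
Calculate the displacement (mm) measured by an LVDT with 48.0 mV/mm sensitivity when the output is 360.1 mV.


Displacement = Vout / sensitivity.
d = 360.1 / 48.0
d = 7.502 mm

7.502 mm
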